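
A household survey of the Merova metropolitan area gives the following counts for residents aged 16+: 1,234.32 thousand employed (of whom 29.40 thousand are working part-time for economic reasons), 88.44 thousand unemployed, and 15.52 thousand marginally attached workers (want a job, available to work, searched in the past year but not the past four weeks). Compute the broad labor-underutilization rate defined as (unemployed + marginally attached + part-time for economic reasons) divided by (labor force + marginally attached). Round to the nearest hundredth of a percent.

Labor force = 1,234.32 + 88.44 = 1,322.76 thousand.
Numerator = 88.44 + 15.52 + 29.40 = 133.36 thousand.
Denominator = 1,322.76 + 15.52 = 1,338.28 thousand.
Broad rate = 133.36 / 1,338.28 = 9.97%.

Broad underutilization rate ≈ 9.97%.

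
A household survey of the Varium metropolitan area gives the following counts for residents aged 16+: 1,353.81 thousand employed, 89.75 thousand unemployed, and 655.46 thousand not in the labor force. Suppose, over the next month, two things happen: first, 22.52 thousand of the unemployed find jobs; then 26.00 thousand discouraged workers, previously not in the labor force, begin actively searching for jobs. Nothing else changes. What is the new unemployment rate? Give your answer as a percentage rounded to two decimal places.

Initially, labor force = 1,353.81 + 89.75 = 1,443.56 thousand, so u = 89.75/1,443.56 = 6.22%.
After the first change, unemployed falls and employed rises by 22.52; labor force unchanged → E = 1,376.33, U = 67.23, labor force = 1,443.56 thousand.
After the second change, unemployed and labor force both rise by 26.00 → E = 1,376.33, U = 93.23, labor force = 1,469.56 thousand.
New unemployment rate = 93.23 / 1,469.56 = 6.34%.

New unemployment rate ≈ 6.34%.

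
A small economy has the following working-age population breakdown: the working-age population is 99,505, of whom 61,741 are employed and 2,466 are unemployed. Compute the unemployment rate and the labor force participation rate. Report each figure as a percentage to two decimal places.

Unemployment rate ≈ 3.84%; labor force participation rate ≈ 64.53%.

Labor force = employed + unemployed = 61,741 + 2,466 = 64,207.
Unemployment rate = 2,466 / 64,207 = 3.84%.
Labor force participation rate = 64,207 / 99,505 = 64.53%.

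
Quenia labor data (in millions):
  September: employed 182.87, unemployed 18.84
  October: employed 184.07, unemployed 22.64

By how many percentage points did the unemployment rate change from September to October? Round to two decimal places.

September: labor force = 182.87 + 18.84 = 201.71; u = 18.84/201.71 = 9.34%.
October: labor force = 184.07 + 22.64 = 206.71; u = 22.64/206.71 = 10.95%.
Change = 10.95% − 9.34% = +1.61 pp.

The unemployment rate changed by +1.61 percentage points.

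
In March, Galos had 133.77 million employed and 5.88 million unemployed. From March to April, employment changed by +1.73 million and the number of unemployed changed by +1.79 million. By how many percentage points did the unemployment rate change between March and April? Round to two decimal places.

The unemployment rate changed by +1.15 percentage points.

March: labor force = 133.77 + 5.88 = 139.65; u = 5.88/139.65 = 4.21%.
April: labor force = 135.50 + 7.67 = 143.17; u = 7.67/143.17 = 5.36%.
Change = 5.36% − 4.21% = +1.15 pp.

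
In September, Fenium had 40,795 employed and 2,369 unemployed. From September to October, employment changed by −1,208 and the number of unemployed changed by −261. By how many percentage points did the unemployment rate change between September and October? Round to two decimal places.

September: labor force = 40,795 + 2,369 = 43,164; u = 2,369/43,164 = 5.49%.
October: labor force = 39,587 + 2,108 = 41,695; u = 2,108/41,695 = 5.06%.
Change = 5.06% − 5.49% = −0.43 pp.

The unemployment rate changed by −0.43 percentage points.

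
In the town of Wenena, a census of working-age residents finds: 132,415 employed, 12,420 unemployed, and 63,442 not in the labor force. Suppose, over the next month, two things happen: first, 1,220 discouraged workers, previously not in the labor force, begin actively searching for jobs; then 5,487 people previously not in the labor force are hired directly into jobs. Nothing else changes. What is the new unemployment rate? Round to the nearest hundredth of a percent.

New unemployment rate ≈ 9.00%.

Initially, labor force = 132,415 + 12,420 = 144,835, so u = 12,420/144,835 = 8.58%.
After the first change, unemployed and labor force both rise by 1,220 → E = 132,415, U = 13,640, labor force = 146,055.
After the second change, employed and labor force both rise by 5,487; unemployed unchanged → E = 137,902, U = 13,640, labor force = 151,542.
New unemployment rate = 13,640 / 151,542 = 9.00%.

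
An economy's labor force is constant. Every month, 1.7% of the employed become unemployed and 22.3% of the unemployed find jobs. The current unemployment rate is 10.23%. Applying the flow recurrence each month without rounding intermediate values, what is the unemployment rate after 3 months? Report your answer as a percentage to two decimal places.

Unemployment rate after three months ≈ 8.46%.

With a fixed labor force, u_{t+1} = u_t + s·(1−u_t) − f·u_t = u_t·(1−s−f) + s.
Here 1−s−f = 0.760 and s = 0.017.
u_1 = 0.102300 × 0.760 + 0.017 = 0.094748.
u_2 = 0.094748 × 0.760 + 0.017 = 0.089008.
u_3 = 0.089008 × 0.760 + 0.017 = 0.084646.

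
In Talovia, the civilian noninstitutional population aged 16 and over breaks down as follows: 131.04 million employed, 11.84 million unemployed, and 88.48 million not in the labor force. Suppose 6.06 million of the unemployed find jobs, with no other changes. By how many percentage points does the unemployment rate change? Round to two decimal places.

The unemployment rate changes by −4.24 percentage points.

Initially, labor force = 131.04 + 11.84 = 142.88 million, so u = 11.84/142.88 = 8.29%.
After the change, unemployed falls and employed rises by 6.06; labor force unchanged → E = 137.10, U = 5.78, labor force = 142.88 million.
New unemployment rate = 5.78 / 142.88 = 4.05%.
Change = 4.05% − 8.29% = −4.24 percentage points.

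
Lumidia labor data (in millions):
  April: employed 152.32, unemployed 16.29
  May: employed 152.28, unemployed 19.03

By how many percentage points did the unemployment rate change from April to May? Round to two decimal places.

The unemployment rate changed by +1.45 percentage points.

April: labor force = 152.32 + 16.29 = 168.61; u = 16.29/168.61 = 9.66%.
May: labor force = 152.28 + 19.03 = 171.31; u = 19.03/171.31 = 11.11%.
Change = 11.11% − 9.66% = +1.45 pp.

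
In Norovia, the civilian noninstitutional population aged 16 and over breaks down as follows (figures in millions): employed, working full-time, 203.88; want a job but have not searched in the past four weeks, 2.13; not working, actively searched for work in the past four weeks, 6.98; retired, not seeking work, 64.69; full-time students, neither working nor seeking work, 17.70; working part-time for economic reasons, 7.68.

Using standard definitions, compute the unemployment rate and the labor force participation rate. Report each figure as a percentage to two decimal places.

Employed = 203.88 + 7.68 = 211.56 million (anyone who worked, including part-time for economic reasons, counts as employed).
Unemployed = 6.98 million.
Labor force = 211.56 + 6.98 = 218.54 million.
Not in labor force = 2.13 + 64.69 + 17.70 = 84.52 million (those not working and not actively searching are outside the labor force — including those who want a job but have given up searching).
Civilian working-age population = 218.54 + 84.52 = 303.06 million.
Unemployment rate = 6.98 / 218.54 = 3.19%.
Labor force participation rate = 218.54 / 303.06 = 72.11%.

Unemployment rate ≈ 3.19%; labor force participation rate ≈ 72.11%.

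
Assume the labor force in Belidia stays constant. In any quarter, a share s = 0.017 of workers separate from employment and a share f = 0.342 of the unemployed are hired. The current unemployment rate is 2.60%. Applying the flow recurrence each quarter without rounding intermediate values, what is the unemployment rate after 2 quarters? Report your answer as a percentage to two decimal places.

With a fixed labor force, u_{t+1} = u_t + s·(1−u_t) − f·u_t = u_t·(1−s−f) + s.
Here 1−s−f = 0.641 and s = 0.017.
u_1 = 0.026000 × 0.641 + 0.017 = 0.033666.
u_2 = 0.033666 × 0.641 + 0.017 = 0.038580.

Unemployment rate after two quarters ≈ 3.86%.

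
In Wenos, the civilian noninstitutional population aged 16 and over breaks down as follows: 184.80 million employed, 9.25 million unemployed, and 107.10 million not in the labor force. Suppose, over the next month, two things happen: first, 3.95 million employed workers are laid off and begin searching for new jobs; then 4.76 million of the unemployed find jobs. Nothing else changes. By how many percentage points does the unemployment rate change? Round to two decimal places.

Initially, labor force = 184.80 + 9.25 = 194.05 million, so u = 9.25/194.05 = 4.77%.
After the first change, employed falls and unemployed rises by 3.95; labor force unchanged → E = 180.85, U = 13.20, labor force = 194.05 million.
After the second change, unemployed falls and employed rises by 4.76; labor force unchanged → E = 185.61, U = 8.44, labor force = 194.05 million.
New unemployment rate = 8.44 / 194.05 = 4.35%.
Change = 4.35% − 4.77% = −0.42 percentage points.

The unemployment rate changes by −0.42 percentage points.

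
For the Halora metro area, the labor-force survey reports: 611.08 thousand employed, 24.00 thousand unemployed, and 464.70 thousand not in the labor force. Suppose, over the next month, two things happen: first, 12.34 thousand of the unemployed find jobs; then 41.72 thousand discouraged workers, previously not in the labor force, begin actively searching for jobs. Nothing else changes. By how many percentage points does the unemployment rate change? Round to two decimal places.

The unemployment rate changes by +4.11 percentage points.

Initially, labor force = 611.08 + 24.00 = 635.08 thousand, so u = 24.00/635.08 = 3.78%.
After the first change, unemployed falls and employed rises by 12.34; labor force unchanged → E = 623.42, U = 11.66, labor force = 635.08 thousand.
After the second change, unemployed and labor force both rise by 41.72 → E = 623.42, U = 53.38, labor force = 676.80 thousand.
New unemployment rate = 53.38 / 676.80 = 7.89%.
Change = 7.89% − 3.78% = +4.11 percentage points.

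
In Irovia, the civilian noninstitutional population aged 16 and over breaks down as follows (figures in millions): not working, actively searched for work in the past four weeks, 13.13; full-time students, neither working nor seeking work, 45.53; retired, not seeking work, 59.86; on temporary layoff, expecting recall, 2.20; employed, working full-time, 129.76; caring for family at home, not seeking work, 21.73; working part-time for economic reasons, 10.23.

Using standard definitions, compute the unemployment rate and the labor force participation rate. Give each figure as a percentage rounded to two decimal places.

Unemployment rate ≈ 9.87%; labor force participation rate ≈ 54.99%.

Employed = 129.76 + 10.23 = 139.99 million (anyone who worked, including part-time for economic reasons, counts as employed).
Unemployed = 13.13 + 2.20 = 15.33 million (jobless and actively searching, or on temporary layoff).
Labor force = 139.99 + 15.33 = 155.32 million.
Not in labor force = 45.53 + 59.86 + 21.73 = 127.12 million (those not working and not actively searching are outside the labor force).
Civilian working-age population = 155.32 + 127.12 = 282.44 million.
Unemployment rate = 15.33 / 155.32 = 9.87%.
Labor force participation rate = 155.32 / 282.44 = 54.99%.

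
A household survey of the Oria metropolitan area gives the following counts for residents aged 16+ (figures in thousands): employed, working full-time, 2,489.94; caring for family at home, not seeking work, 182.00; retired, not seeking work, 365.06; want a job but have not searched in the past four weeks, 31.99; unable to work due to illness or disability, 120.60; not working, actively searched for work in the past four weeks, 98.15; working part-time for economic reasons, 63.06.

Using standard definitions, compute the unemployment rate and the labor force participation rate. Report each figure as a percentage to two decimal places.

Employed = 2,489.94 + 63.06 = 2,553.00 thousand (anyone who worked, including part-time for economic reasons, counts as employed).
Unemployed = 98.15 thousand.
Labor force = 2,553.00 + 98.15 = 2,651.15 thousand.
Not in labor force = 182.00 + 365.06 + 31.99 + 120.60 = 699.65 thousand (those not working and not actively searching are outside the labor force — including those who want a job but have given up searching).
Civilian working-age population = 2,651.15 + 699.65 = 3,350.80 thousand.
Unemployment rate = 98.15 / 2,651.15 = 3.70%.
Labor force participation rate = 2,651.15 / 3,350.80 = 79.12%.

Unemployment rate ≈ 3.70%; labor force participation rate ≈ 79.12%.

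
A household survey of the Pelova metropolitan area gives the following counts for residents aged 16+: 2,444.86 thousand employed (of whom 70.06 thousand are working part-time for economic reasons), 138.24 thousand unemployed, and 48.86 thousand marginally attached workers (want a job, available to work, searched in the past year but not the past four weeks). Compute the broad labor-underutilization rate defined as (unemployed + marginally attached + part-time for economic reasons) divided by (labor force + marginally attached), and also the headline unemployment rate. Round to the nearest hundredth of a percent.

Broad underutilization rate ≈ 9.77%; headline unemployment rate ≈ 5.35%.

Labor force = 2,444.86 + 138.24 = 2,583.10 thousand.
Numerator = 138.24 + 48.86 + 70.06 = 257.16 thousand.
Denominator = 2,583.10 + 48.86 = 2,631.96 thousand.
Broad rate = 257.16 / 2,631.96 = 9.77%.
Headline unemployment rate = 138.24 / 2,583.10 = 5.35%.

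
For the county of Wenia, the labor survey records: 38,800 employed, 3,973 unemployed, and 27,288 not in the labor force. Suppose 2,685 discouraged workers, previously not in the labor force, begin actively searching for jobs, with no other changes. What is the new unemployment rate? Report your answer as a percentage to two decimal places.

Initially, labor force = 38,800 + 3,973 = 42,773, so u = 3,973/42,773 = 9.29%.
After the change, unemployed and labor force both rise by 2,685 → E = 38,800, U = 6,658, labor force = 45,458.
New unemployment rate = 6,658 / 45,458 = 14.65%.

New unemployment rate ≈ 14.65%.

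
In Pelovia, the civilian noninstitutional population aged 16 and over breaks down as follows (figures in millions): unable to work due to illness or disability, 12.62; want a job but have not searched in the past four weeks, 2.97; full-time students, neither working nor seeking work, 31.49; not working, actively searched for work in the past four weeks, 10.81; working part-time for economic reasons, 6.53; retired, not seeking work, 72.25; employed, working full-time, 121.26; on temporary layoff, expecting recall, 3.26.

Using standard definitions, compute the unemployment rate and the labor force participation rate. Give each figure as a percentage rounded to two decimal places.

Employed = 6.53 + 121.26 = 127.79 million (anyone who worked, including part-time for economic reasons, counts as employed).
Unemployed = 10.81 + 3.26 = 14.07 million (jobless and actively searching, or on temporary layoff).
Labor force = 127.79 + 14.07 = 141.86 million.
Not in labor force = 12.62 + 2.97 + 31.49 + 72.25 = 119.33 million (those not working and not actively searching are outside the labor force — including those who want a job but have given up searching).
Civilian working-age population = 141.86 + 119.33 = 261.19 million.
Unemployment rate = 14.07 / 141.86 = 9.92%.
Labor force participation rate = 141.86 / 261.19 = 54.31%.

Unemployment rate ≈ 9.92%; labor force participation rate ≈ 54.31%.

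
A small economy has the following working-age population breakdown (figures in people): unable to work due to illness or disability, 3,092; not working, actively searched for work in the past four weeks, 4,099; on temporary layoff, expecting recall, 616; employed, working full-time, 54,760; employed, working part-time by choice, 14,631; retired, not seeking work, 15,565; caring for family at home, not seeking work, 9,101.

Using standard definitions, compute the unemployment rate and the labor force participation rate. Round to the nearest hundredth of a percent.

Employed = 54,760 + 14,631 = 69,391.
Unemployed = 4,099 + 616 = 4,715 (jobless and actively searching, or on temporary layoff).
Labor force = 69,391 + 4,715 = 74,106.
Not in labor force = 3,092 + 15,565 + 9,101 = 27,758 (those not working and not actively searching are outside the labor force).
Civilian working-age population = 74,106 + 27,758 = 101,864.
Unemployment rate = 4,715 / 74,106 = 6.36%.
Labor force participation rate = 74,106 / 101,864 = 72.75%.

Unemployment rate ≈ 6.36%; labor force participation rate ≈ 72.75%.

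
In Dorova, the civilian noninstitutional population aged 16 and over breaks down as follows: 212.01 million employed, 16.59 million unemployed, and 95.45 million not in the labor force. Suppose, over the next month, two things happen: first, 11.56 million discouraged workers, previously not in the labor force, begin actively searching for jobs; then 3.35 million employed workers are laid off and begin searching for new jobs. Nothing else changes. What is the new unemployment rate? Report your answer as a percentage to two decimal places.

New unemployment rate ≈ 13.12%.

Initially, labor force = 212.01 + 16.59 = 228.60 million, so u = 16.59/228.60 = 7.26%.
After the first change, unemployed and labor force both rise by 11.56 → E = 212.01, U = 28.15, labor force = 240.16 million.
After the second change, employed falls and unemployed rises by 3.35; labor force unchanged → E = 208.66, U = 31.50, labor force = 240.16 million.
New unemployment rate = 31.50 / 240.16 = 13.12%.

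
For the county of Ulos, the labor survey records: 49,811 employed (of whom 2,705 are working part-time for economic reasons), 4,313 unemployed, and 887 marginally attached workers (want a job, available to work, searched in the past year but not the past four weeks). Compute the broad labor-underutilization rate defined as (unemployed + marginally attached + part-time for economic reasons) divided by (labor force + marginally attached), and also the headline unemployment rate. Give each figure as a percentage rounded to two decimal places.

Broad underutilization rate ≈ 14.37%; headline unemployment rate ≈ 7.97%.

Labor force = 49,811 + 4,313 = 54,124.
Numerator = 4,313 + 887 + 2,705 = 7,905.
Denominator = 54,124 + 887 = 55,011.
Broad rate = 7,905 / 55,011 = 14.37%.
Headline unemployment rate = 4,313 / 54,124 = 7.97%.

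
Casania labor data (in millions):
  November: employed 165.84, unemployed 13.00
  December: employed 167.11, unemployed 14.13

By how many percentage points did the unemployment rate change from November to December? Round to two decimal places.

November: labor force = 165.84 + 13.00 = 178.84; u = 13.00/178.84 = 7.27%.
December: labor force = 167.11 + 14.13 = 181.24; u = 14.13/181.24 = 7.80%.
Change = 7.80% − 7.27% = +0.53 pp.

The unemployment rate changed by +0.53 percentage points.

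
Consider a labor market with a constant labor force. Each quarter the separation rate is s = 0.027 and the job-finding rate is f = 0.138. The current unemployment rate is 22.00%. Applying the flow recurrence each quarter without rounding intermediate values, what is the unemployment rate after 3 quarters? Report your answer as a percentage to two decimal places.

With a fixed labor force, u_{t+1} = u_t + s·(1−u_t) − f·u_t = u_t·(1−s−f) + s.
Here 1−s−f = 0.835 and s = 0.027.
u_1 = 0.220000 × 0.835 + 0.027 = 0.210700.
u_2 = 0.210700 × 0.835 + 0.027 = 0.202934.
u_3 = 0.202934 × 0.835 + 0.027 = 0.196450.

Unemployment rate after three quarters ≈ 19.65%.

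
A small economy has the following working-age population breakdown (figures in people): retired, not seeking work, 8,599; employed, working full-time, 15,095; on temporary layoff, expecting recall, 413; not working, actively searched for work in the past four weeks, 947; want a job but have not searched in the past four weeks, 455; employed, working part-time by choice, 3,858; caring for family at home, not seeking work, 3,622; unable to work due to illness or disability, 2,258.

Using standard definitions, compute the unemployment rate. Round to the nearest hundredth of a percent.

Employed = 15,095 + 3,858 = 18,953.
Unemployed = 413 + 947 = 1,360 (jobless and actively searching, or on temporary layoff).
Labor force = 18,953 + 1,360 = 20,313.
Unemployment rate = 1,360 / 20,313 = 6.70%.

Unemployment rate ≈ 6.70%.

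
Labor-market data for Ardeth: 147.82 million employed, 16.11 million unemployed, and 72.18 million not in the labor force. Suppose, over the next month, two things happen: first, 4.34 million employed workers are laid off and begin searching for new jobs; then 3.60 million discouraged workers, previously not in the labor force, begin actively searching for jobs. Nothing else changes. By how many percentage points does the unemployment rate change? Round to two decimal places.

Initially, labor force = 147.82 + 16.11 = 163.93 million, so u = 16.11/163.93 = 9.83%.
After the first change, employed falls and unemployed rises by 4.34; labor force unchanged → E = 143.48, U = 20.45, labor force = 163.93 million.
After the second change, unemployed and labor force both rise by 3.60 → E = 143.48, U = 24.05, labor force = 167.53 million.
New unemployment rate = 24.05 / 167.53 = 14.36%.
Change = 14.36% − 9.83% = +4.53 percentage points.

The unemployment rate changes by +4.53 percentage points.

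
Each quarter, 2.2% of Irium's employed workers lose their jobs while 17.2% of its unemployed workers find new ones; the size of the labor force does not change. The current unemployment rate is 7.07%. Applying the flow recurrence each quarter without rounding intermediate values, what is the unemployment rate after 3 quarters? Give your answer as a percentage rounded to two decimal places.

Unemployment rate after three quarters ≈ 9.10%.

With a fixed labor force, u_{t+1} = u_t + s·(1−u_t) − f·u_t = u_t·(1−s−f) + s.
Here 1−s−f = 0.806 and s = 0.022.
u_1 = 0.070700 × 0.806 + 0.022 = 0.078984.
u_2 = 0.078984 × 0.806 + 0.022 = 0.085661.
u_3 = 0.085661 × 0.806 + 0.022 = 0.091043.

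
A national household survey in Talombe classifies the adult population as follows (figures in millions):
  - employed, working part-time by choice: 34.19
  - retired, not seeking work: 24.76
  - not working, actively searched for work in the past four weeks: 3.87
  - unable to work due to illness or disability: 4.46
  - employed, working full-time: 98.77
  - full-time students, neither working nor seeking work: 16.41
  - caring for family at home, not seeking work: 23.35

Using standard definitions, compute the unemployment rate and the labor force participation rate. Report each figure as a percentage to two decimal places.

Employed = 34.19 + 98.77 = 132.96 million.
Unemployed = 3.87 million.
Labor force = 132.96 + 3.87 = 136.83 million.
Not in labor force = 24.76 + 4.46 + 16.41 + 23.35 = 68.98 million (those not working and not actively searching are outside the labor force).
Civilian working-age population = 136.83 + 68.98 = 205.81 million.
Unemployment rate = 3.87 / 136.83 = 2.83%.
Labor force participation rate = 136.83 / 205.81 = 66.48%.

Unemployment rate ≈ 2.83%; labor force participation rate ≈ 66.48%.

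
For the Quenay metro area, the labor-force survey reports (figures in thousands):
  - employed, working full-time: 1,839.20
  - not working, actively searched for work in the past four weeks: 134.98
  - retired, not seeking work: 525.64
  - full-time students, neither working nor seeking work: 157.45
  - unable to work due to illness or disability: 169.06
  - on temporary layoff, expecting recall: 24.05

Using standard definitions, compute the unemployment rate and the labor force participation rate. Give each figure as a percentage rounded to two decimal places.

Unemployment rate ≈ 7.96%; labor force participation rate ≈ 70.10%.

Employed = 1,839.20 thousand.
Unemployed = 134.98 + 24.05 = 159.03 thousand (jobless and actively searching, or on temporary layoff).
Labor force = 1,839.20 + 159.03 = 1,998.23 thousand.
Not in labor force = 525.64 + 157.45 + 169.06 = 852.15 thousand (those not working and not actively searching are outside the labor force).
Civilian working-age population = 1,998.23 + 852.15 = 2,850.38 thousand.
Unemployment rate = 159.03 / 1,998.23 = 7.96%.
Labor force participation rate = 1,998.23 / 2,850.38 = 70.10%.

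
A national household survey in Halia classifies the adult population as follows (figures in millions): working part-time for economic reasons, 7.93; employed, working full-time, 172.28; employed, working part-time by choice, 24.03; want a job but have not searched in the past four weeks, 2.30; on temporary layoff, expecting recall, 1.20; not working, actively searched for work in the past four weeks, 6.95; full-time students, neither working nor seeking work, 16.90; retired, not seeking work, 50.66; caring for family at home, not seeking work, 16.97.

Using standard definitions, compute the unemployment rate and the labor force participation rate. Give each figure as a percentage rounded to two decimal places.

Unemployment rate ≈ 3.84%; labor force participation rate ≈ 70.98%.

Employed = 7.93 + 172.28 + 24.03 = 204.24 million (anyone who worked, including part-time for economic reasons, counts as employed).
Unemployed = 1.20 + 6.95 = 8.15 million (jobless and actively searching, or on temporary layoff).
Labor force = 204.24 + 8.15 = 212.39 million.
Not in labor force = 2.30 + 16.90 + 50.66 + 16.97 = 86.83 million (those not working and not actively searching are outside the labor force — including those who want a job but have given up searching).
Civilian working-age population = 212.39 + 86.83 = 299.22 million.
Unemployment rate = 8.15 / 212.39 = 3.84%.
Labor force participation rate = 212.39 / 299.22 = 70.98%.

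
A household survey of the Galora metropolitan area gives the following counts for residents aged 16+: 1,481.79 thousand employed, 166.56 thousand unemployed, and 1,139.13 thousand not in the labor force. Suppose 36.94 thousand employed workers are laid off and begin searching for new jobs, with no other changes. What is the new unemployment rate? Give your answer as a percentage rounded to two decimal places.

New unemployment rate ≈ 12.35%.

Initially, labor force = 1,481.79 + 166.56 = 1,648.35 thousand, so u = 166.56/1,648.35 = 10.10%.
After the change, employed falls and unemployed rises by 36.94; labor force unchanged → E = 1,444.85, U = 203.50, labor force = 1,648.35 thousand.
New unemployment rate = 203.50 / 1,648.35 = 12.35%.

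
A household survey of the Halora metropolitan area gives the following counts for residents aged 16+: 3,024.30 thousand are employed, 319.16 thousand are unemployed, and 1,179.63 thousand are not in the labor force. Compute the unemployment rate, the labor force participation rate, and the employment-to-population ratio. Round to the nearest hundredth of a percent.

Unemployment rate ≈ 9.55%; labor force participation rate ≈ 73.92%; employment-population ratio ≈ 66.86%.

Labor force = employed + unemployed = 3,024.30 + 319.16 = 3,343.46 thousand.
Working-age population = 3,343.46 + 1,179.63 = 4,523.09 thousand.
Unemployment rate = 319.16 / 3,343.46 = 9.55%.
Labor force participation rate = 3,343.46 / 4,523.09 = 73.92%.
Employment-population ratio = 3,024.30 / 4,523.09 = 66.86%.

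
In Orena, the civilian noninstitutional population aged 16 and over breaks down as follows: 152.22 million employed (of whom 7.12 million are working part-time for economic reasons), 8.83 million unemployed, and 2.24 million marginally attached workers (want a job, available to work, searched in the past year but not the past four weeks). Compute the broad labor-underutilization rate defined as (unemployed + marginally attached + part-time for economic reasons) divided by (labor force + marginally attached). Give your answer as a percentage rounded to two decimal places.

Broad underutilization rate ≈ 11.14%.

Labor force = 152.22 + 8.83 = 161.05 million.
Numerator = 8.83 + 2.24 + 7.12 = 18.19 million.
Denominator = 161.05 + 2.24 = 163.29 million.
Broad rate = 18.19 / 163.29 = 11.14%.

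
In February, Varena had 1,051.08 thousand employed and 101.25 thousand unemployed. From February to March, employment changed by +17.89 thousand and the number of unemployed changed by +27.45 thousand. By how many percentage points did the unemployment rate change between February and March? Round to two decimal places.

The unemployment rate changed by +1.96 percentage points.

February: labor force = 1,051.08 + 101.25 = 1,152.33; u = 101.25/1,152.33 = 8.79%.
March: labor force = 1,068.97 + 128.70 = 1,197.67; u = 128.70/1,197.67 = 10.75%.
Change = 10.75% − 8.79% = +1.96 pp.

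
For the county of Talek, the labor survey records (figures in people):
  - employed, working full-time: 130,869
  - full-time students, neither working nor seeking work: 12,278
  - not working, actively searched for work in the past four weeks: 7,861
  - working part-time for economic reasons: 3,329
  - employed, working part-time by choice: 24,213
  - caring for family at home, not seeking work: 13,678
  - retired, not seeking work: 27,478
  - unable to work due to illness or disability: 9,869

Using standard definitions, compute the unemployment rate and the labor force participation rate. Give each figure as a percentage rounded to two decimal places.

Employed = 130,869 + 3,329 + 24,213 = 158,411 (anyone who worked, including part-time for economic reasons, counts as employed).
Unemployed = 7,861.
Labor force = 158,411 + 7,861 = 166,272.
Not in labor force = 12,278 + 13,678 + 27,478 + 9,869 = 63,303 (those not working and not actively searching are outside the labor force).
Civilian working-age population = 166,272 + 63,303 = 229,575.
Unemployment rate = 7,861 / 166,272 = 4.73%.
Labor force participation rate = 166,272 / 229,575 = 72.43%.

Unemployment rate ≈ 4.73%; labor force participation rate ≈ 72.43%.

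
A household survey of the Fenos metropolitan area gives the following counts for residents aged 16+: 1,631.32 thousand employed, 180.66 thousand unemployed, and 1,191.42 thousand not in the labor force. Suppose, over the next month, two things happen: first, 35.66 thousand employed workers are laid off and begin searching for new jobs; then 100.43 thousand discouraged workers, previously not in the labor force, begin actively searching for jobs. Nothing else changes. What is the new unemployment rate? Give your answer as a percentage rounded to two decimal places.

New unemployment rate ≈ 16.56%.

Initially, labor force = 1,631.32 + 180.66 = 1,811.98 thousand, so u = 180.66/1,811.98 = 9.97%.
After the first change, employed falls and unemployed rises by 35.66; labor force unchanged → E = 1,595.66, U = 216.32, labor force = 1,811.98 thousand.
After the second change, unemployed and labor force both rise by 100.43 → E = 1,595.66, U = 316.75, labor force = 1,912.41 thousand.
New unemployment rate = 316.75 / 1,912.41 = 16.56%.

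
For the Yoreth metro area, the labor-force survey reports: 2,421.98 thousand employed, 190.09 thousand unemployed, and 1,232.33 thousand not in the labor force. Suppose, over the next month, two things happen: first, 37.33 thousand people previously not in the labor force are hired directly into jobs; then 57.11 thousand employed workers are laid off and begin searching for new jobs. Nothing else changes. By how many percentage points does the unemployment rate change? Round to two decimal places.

The unemployment rate changes by +2.05 percentage points.

Initially, labor force = 2,421.98 + 190.09 = 2,612.07 thousand, so u = 190.09/2,612.07 = 7.28%.
After the first change, employed and labor force both rise by 37.33; unemployed unchanged → E = 2,459.31, U = 190.09, labor force = 2,649.40 thousand.
After the second change, employed falls and unemployed rises by 57.11; labor force unchanged → E = 2,402.20, U = 247.20, labor force = 2,649.40 thousand.
New unemployment rate = 247.20 / 2,649.40 = 9.33%.
Change = 9.33% − 7.28% = +2.05 percentage points.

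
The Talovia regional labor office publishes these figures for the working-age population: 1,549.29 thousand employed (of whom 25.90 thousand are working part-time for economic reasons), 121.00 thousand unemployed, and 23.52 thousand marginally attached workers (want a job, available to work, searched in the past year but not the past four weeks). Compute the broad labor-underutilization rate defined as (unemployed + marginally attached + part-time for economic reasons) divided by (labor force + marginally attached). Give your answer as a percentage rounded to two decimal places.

Broad underutilization rate ≈ 10.06%.

Labor force = 1,549.29 + 121.00 = 1,670.29 thousand.
Numerator = 121.00 + 23.52 + 25.90 = 170.42 thousand.
Denominator = 1,670.29 + 23.52 = 1,693.81 thousand.
Broad rate = 170.42 / 1,693.81 = 10.06%.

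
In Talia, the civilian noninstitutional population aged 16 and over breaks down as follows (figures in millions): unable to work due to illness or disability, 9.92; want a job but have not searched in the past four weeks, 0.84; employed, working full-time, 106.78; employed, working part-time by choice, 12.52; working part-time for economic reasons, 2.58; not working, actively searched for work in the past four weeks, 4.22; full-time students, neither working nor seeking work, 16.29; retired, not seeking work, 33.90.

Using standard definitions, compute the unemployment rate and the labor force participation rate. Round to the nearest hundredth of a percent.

Unemployment rate ≈ 3.35%; labor force participation rate ≈ 67.42%.

Employed = 106.78 + 12.52 + 2.58 = 121.88 million (anyone who worked, including part-time for economic reasons, counts as employed).
Unemployed = 4.22 million.
Labor force = 121.88 + 4.22 = 126.10 million.
Not in labor force = 9.92 + 0.84 + 16.29 + 33.90 = 60.95 million (those not working and not actively searching are outside the labor force — including those who want a job but have given up searching).
Civilian working-age population = 126.10 + 60.95 = 187.05 million.
Unemployment rate = 4.22 / 126.10 = 3.35%.
Labor force participation rate = 126.10 / 187.05 = 67.42%.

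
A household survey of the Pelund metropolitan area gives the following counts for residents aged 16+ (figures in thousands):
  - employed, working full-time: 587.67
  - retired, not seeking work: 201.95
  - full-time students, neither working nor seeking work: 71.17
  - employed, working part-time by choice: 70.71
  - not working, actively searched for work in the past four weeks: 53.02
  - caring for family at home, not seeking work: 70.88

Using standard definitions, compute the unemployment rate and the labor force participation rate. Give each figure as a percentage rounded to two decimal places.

Employed = 587.67 + 70.71 = 658.38 thousand.
Unemployed = 53.02 thousand.
Labor force = 658.38 + 53.02 = 711.40 thousand.
Not in labor force = 201.95 + 71.17 + 70.88 = 344.00 thousand (those not working and not actively searching are outside the labor force).
Civilian working-age population = 711.40 + 344.00 = 1,055.40 thousand.
Unemployment rate = 53.02 / 711.40 = 7.45%.
Labor force participation rate = 711.40 / 1,055.40 = 67.41%.

Unemployment rate ≈ 7.45%; labor force participation rate ≈ 67.41%.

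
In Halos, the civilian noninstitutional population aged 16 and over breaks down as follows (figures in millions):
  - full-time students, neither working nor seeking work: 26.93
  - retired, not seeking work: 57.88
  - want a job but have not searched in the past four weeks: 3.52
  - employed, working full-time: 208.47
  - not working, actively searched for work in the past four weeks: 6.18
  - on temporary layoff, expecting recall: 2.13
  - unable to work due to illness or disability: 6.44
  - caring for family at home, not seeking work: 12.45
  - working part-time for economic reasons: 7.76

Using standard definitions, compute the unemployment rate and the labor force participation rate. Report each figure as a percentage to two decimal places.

Employed = 208.47 + 7.76 = 216.23 million (anyone who worked, including part-time for economic reasons, counts as employed).
Unemployed = 6.18 + 2.13 = 8.31 million (jobless and actively searching, or on temporary layoff).
Labor force = 216.23 + 8.31 = 224.54 million.
Not in labor force = 26.93 + 57.88 + 3.52 + 6.44 + 12.45 = 107.22 million (those not working and not actively searching are outside the labor force — including those who want a job but have given up searching).
Civilian working-age population = 224.54 + 107.22 = 331.76 million.
Unemployment rate = 8.31 / 224.54 = 3.70%.
Labor force participation rate = 224.54 / 331.76 = 67.68%.

Unemployment rate ≈ 3.70%; labor force participation rate ≈ 67.68%.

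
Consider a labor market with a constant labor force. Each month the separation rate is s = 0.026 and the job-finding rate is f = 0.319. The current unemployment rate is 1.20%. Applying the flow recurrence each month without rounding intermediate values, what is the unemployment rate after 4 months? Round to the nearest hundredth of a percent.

With a fixed labor force, u_{t+1} = u_t + s·(1−u_t) − f·u_t = u_t·(1−s−f) + s.
Here 1−s−f = 0.655 and s = 0.026.
u_1 = 0.012000 × 0.655 + 0.026 = 0.033860.
u_2 = 0.033860 × 0.655 + 0.026 = 0.048178.
u_3 = 0.048178 × 0.655 + 0.026 = 0.057557.
u_4 = 0.057557 × 0.655 + 0.026 = 0.063700.

Unemployment rate after four months ≈ 6.37%.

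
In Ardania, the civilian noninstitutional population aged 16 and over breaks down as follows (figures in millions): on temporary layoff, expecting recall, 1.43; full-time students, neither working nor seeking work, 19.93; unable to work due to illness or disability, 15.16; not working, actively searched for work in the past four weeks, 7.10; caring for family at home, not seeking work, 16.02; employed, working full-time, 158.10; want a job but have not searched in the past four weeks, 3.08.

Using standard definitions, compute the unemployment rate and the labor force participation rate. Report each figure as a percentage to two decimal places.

Unemployment rate ≈ 5.12%; labor force participation rate ≈ 75.46%.

Employed = 158.10 million.
Unemployed = 1.43 + 7.10 = 8.53 million (jobless and actively searching, or on temporary layoff).
Labor force = 158.10 + 8.53 = 166.63 million.
Not in labor force = 19.93 + 15.16 + 16.02 + 3.08 = 54.19 million (those not working and not actively searching are outside the labor force — including those who want a job but have given up searching).
Civilian working-age population = 166.63 + 54.19 = 220.82 million.
Unemployment rate = 8.53 / 166.63 = 5.12%.
Labor force participation rate = 166.63 / 220.82 = 75.46%.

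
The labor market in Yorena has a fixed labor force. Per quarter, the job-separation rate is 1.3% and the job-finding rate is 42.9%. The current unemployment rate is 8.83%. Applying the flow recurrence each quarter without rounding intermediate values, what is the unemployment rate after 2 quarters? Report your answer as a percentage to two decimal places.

With a fixed labor force, u_{t+1} = u_t + s·(1−u_t) − f·u_t = u_t·(1−s−f) + s.
Here 1−s−f = 0.558 and s = 0.013.
u_1 = 0.088300 × 0.558 + 0.013 = 0.062271.
u_2 = 0.062271 × 0.558 + 0.013 = 0.047747.

Unemployment rate after two quarters ≈ 4.77%.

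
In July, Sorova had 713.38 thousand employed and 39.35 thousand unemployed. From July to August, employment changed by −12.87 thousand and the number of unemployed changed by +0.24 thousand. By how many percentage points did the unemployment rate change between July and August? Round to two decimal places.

July: labor force = 713.38 + 39.35 = 752.73; u = 39.35/752.73 = 5.23%.
August: labor force = 700.51 + 39.59 = 740.10; u = 39.59/740.10 = 5.35%.
Change = 5.35% − 5.23% = +0.12 pp.

The unemployment rate changed by +0.12 percentage points.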